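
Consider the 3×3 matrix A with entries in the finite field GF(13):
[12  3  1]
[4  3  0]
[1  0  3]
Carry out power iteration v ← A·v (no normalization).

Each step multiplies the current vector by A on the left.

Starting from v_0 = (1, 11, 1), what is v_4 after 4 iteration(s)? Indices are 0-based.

v_0 = (1, 11, 1).
v_1 = A·v_0 = (7, 11, 4).
v_2 = A·v_1 = (4, 9, 6).
v_3 = A·v_2 = (3, 4, 9).
v_4 = A·v_3 = (5, 11, 4).

v_4 = (5, 11, 4)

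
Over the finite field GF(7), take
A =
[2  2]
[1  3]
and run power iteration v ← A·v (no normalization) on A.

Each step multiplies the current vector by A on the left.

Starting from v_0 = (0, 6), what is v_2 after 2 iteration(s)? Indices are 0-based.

v_0 = (0, 6).
v_1 = A·v_0 = (5, 4).
v_2 = A·v_1 = (4, 3).

v_2 = (4, 3)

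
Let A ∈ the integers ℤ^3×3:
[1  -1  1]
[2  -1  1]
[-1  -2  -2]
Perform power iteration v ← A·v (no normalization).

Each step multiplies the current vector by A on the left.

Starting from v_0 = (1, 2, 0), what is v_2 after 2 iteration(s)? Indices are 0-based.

v_0 = (1, 2, 0).
v_1 = A·v_0 = (-1, 0, -5).
v_2 = A·v_1 = (-6, -7, 11).

v_2 = (-6, -7, 11)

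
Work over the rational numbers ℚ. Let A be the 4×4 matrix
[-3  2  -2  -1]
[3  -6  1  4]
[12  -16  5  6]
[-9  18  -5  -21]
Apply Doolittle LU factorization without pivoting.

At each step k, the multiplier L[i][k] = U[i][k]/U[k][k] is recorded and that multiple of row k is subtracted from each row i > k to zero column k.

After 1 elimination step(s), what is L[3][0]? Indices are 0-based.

[col 0] pivot -3
  R1 -= -1*R0 → (0, -4, -1, 3)  (L[1][0] := -1)
  R2 -= -4*R0 → (0, -8, -3, 2)  (L[2][0] := -4)
  R3 -= 3*R0 → (0, 12, 1, -18)  (L[3][0] := 3)

L[3][0] = 3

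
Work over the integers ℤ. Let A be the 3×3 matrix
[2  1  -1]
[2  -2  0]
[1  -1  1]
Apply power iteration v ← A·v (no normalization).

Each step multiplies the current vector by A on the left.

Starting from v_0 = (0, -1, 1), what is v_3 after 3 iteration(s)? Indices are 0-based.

v_0 = (0, -1, 1).
v_1 = A·v_0 = (-2, 2, 2).
v_2 = A·v_1 = (-4, -8, -2).
v_3 = A·v_2 = (-14, 8, 2).

v_3 = (-14, 8, 2)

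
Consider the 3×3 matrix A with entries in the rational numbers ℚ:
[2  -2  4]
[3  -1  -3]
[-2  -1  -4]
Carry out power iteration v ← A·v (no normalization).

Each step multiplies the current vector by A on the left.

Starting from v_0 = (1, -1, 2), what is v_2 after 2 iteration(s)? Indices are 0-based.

v_0 = (1, -1, 2).
v_1 = A·v_0 = (12, -2, -9).
v_2 = A·v_1 = (-8, 65, 14).

v_2 = (-8, 65, 14)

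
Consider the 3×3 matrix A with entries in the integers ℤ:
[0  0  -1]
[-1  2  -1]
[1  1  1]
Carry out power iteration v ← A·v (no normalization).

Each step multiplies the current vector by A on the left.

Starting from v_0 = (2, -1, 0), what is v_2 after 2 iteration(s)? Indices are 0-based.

v_0 = (2, -1, 0).
v_1 = A·v_0 = (0, -4, 1).
v_2 = A·v_1 = (-1, -9, -3).

v_2 = (-1, -9, -3)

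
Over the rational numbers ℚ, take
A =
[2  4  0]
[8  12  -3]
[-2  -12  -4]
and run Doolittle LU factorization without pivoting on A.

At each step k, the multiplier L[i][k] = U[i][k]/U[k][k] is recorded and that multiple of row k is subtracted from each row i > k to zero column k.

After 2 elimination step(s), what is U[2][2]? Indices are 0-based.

U[2][2] = 2

[col 0] pivot 2
  R1 -= 4*R0 → (0, -4, -3)  (L[1][0] := 4)
  R2 -= -1*R0 → (0, -8, -4)  (L[2][0] := -1)
[col 1] pivot -4
  R2 -= 2*R1 → (0, 0, 2)  (L[2][1] := 2)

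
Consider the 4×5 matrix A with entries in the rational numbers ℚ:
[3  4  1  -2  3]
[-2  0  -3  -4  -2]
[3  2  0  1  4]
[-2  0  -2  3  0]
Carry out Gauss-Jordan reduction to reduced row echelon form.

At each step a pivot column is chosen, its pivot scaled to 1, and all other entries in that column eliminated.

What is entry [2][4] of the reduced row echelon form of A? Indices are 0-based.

step 1: normalize row 0 (÷3) = (1, 4/3, 1/3, -2/3, 1)
  row 1: subtract -2×row0 = (0, 8/3, -7/3, -16/3, 0)
  row 2: subtract 3×row0 = (0, -2, -1, 3, 1)
  row 3: subtract -2×row0 = (0, 8/3, -4/3, 5/3, 2)
step 2: normalize row 1 (÷8/3) = (0, 1, -7/8, -2, 0)
  row 0: subtract 4/3×row1 = (1, 0, 3/2, 2, 1)
  row 2: subtract -2×row1 = (0, 0, -11/4, -1, 1)
  row 3: subtract 8/3×row1 = (0, 0, 1, 7, 2)
step 3: normalize row 2 (÷-11/4) = (0, 0, 1, 4/11, -4/11)
  row 0: subtract 3/2×row2 = (1, 0, 0, 16/11, 17/11)
  row 1: subtract -7/8×row2 = (0, 1, 0, -37/22, -7/22)
  row 3: subtract 1×row2 = (0, 0, 0, 73/11, 26/11)
step 4: normalize row 3 (÷73/11) = (0, 0, 0, 1, 26/73)
  row 0: subtract 16/11×row3 = (1, 0, 0, 0, 75/73)
  row 1: subtract -37/22×row3 = (0, 1, 0, 0, 41/146)
  row 2: subtract 4/11×row3 = (0, 0, 1, 0, -36/73)

M[2][4] = -36/73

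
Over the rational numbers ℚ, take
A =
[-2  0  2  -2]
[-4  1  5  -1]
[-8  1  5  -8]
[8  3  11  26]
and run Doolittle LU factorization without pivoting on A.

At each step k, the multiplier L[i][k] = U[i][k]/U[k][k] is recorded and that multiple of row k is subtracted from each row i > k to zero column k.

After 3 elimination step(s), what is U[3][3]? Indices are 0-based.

Step 1: pivot at (0,0) is -2.
  row1 ← row1 − (2)·row0  ⇒  L[1][0]=2, U row1=(0, 1, 1, 3)
  row2 ← row2 − (4)·row0  ⇒  L[2][0]=4, U row2=(0, 1, -3, 0)
  row3 ← row3 − (-4)·row0  ⇒  L[3][0]=-4, U row3=(0, 3, 19, 18)
Step 2: pivot at (1,1) is 1.
  row2 ← row2 − (1)·row1  ⇒  L[2][1]=1, U row2=(0, 0, -4, -3)
  row3 ← row3 − (3)·row1  ⇒  L[3][1]=3, U row3=(0, 0, 16, 9)
Step 3: pivot at (2,2) is -4.
  row3 ← row3 − (-4)·row2  ⇒  L[3][2]=-4, U row3=(0, 0, 0, -3)

U[3][3] = -3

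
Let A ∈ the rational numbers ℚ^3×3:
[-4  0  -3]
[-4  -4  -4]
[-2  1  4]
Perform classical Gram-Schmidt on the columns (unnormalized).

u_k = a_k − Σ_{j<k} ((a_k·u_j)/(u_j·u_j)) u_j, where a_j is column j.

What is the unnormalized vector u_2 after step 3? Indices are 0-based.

u_2 = (-63/26, 21/26, 42/13)

Step 1: u_0 = a_0 = (-4, -4, -2).
Step 2: u_1 = a_1 − (7/18)·u_0 = (14/9, -22/9, 16/9).
Step 3: u_2 = a_2 − (5/9)·u_0 − (55/52)·u_1 = (-63/26, 21/26, 42/13).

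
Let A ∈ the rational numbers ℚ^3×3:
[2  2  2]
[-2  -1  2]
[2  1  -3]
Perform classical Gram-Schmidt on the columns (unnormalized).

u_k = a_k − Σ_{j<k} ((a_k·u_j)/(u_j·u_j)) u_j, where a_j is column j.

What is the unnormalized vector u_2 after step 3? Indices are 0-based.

Step 1: u_0 = a_0 = (2, -2, 2).
Step 2: u_1 = a_1 − (2/3)·u_0 = (2/3, 1/3, -1/3).
Step 3: u_2 = a_2 − (-1/2)·u_0 − (9/2)·u_1 = (0, -1/2, -1/2).

u_2 = (0, -1/2, -1/2)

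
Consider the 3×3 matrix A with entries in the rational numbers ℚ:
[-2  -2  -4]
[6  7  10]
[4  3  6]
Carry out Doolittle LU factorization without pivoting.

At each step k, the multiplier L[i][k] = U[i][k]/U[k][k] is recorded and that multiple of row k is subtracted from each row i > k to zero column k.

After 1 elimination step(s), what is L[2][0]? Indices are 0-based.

k=0: U[0][0]=-2
  eliminate (1,0): mult=-3, new row 1: (0, 1, -2); set L[1][0]=-3
  eliminate (2,0): mult=-2, new row 2: (0, -1, -2); set L[2][0]=-2

L[2][0] = -2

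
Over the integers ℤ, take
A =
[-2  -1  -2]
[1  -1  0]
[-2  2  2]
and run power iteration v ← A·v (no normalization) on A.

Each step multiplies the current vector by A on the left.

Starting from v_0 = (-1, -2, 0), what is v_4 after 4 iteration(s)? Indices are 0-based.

v_4 = (-38, 35, -78)

v_0 = (-1, -2, 0).
v_1 = A·v_0 = (4, 1, -2).
v_2 = A·v_1 = (-5, 3, -10).
v_3 = A·v_2 = (27, -8, -4).
v_4 = A·v_3 = (-38, 35, -78).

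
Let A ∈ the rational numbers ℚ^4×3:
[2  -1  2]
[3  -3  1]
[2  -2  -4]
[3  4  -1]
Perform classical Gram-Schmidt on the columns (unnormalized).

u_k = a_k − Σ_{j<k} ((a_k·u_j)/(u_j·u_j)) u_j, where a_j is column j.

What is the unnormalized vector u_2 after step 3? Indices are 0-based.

Step 1: u_0 = a_0 = (2, 3, 2, 3).
Step 2: u_1 = a_1 − (-3/26)·u_0 = (-10/13, -69/26, -23/13, 113/26).
Step 3: u_2 = a_2 − (-2/13)·u_0 − (-38/771)·u_1 = (1750/771, 342/257, -2914/771, -250/771).

u_2 = (1750/771, 342/257, -2914/771, -250/771)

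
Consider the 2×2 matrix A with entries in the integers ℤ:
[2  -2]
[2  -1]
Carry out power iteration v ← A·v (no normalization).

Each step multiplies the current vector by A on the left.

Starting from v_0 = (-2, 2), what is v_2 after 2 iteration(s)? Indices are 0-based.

v_2 = (-4, -10)

v_0 = (-2, 2).
v_1 = A·v_0 = (-8, -6).
v_2 = A·v_1 = (-4, -10).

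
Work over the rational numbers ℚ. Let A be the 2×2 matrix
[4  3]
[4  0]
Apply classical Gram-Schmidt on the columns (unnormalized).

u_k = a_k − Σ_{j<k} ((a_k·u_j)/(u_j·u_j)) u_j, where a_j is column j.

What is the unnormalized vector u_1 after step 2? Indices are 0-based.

Step 1: u_0 = a_0 = (4, 4).
Step 2: u_1 = a_1 − (3/8)·u_0 = (3/2, -3/2).

u_1 = (3/2, -3/2)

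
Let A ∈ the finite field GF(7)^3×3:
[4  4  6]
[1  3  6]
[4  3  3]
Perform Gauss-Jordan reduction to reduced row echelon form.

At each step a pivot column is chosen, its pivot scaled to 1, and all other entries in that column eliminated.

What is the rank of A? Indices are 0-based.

rank = 3

step 1: normalize row 0 (÷4) = (1, 1, 5)
  row 1: subtract 1×row0 = (0, 2, 1)
  row 2: subtract 4×row0 = (0, 6, 4)
step 2: normalize row 1 (÷2) = (0, 1, 4)
  row 0: subtract 1×row1 = (1, 0, 1)
  row 2: subtract 6×row1 = (0, 0, 1)
step 3: normalize row 2 (÷1) = (0, 0, 1)
  row 0: subtract 1×row2 = (1, 0, 0)
  row 1: subtract 4×row2 = (0, 1, 0)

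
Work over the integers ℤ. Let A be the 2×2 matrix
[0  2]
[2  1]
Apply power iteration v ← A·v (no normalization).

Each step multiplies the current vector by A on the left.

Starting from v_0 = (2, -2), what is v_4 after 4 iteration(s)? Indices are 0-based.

v_4 = (4, -22)

v_0 = (2, -2).
v_1 = A·v_0 = (-4, 2).
v_2 = A·v_1 = (4, -6).
v_3 = A·v_2 = (-12, 2).
v_4 = A·v_3 = (4, -22).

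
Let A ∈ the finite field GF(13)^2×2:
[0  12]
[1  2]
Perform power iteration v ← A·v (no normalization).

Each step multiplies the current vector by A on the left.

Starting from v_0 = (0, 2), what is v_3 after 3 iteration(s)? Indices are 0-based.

v_0 = (0, 2).
v_1 = A·v_0 = (11, 4).
v_2 = A·v_1 = (9, 6).
v_3 = A·v_2 = (7, 8).

v_3 = (7, 8)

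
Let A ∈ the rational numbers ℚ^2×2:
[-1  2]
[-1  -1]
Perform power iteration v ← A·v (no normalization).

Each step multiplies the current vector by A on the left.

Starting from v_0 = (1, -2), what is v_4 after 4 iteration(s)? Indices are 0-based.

v_0 = (1, -2).
v_1 = A·v_0 = (-5, 1).
v_2 = A·v_1 = (7, 4).
v_3 = A·v_2 = (1, -11).
v_4 = A·v_3 = (-23, 10).

v_4 = (-23, 10)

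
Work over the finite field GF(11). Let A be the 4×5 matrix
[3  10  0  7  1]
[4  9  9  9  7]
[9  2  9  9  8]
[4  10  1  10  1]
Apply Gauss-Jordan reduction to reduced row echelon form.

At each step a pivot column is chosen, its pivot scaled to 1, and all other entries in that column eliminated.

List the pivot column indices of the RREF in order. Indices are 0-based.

pivot columns: 0, 1, 2, 3

[1] R0 /= 3  ⇒  (1, 7, 0, 6, 4)
     R1 -= 4·R0  ⇒  (0, 3, 9, 7, 2)
     R2 -= 9·R0  ⇒  (0, 5, 9, 10, 5)
     R3 -= 4·R0  ⇒  (0, 4, 1, 8, 7)
[2] R1 /= 3  ⇒  (0, 1, 3, 6, 8)
     R0 -= 7·R1  ⇒  (1, 0, 1, 8, 3)
     R2 -= 5·R1  ⇒  (0, 0, 5, 2, 9)
     R3 -= 4·R1  ⇒  (0, 0, 0, 6, 8)
[3] R2 /= 5  ⇒  (0, 0, 1, 7, 4)
     R0 -= 1·R2  ⇒  (1, 0, 0, 1, 10)
     R1 -= 3·R2  ⇒  (0, 1, 0, 7, 7)
[4] R3 /= 6  ⇒  (0, 0, 0, 1, 5)
     R0 -= 1·R3  ⇒  (1, 0, 0, 0, 5)
     R1 -= 7·R3  ⇒  (0, 1, 0, 0, 5)
     R2 -= 7·R3  ⇒  (0, 0, 1, 0, 2)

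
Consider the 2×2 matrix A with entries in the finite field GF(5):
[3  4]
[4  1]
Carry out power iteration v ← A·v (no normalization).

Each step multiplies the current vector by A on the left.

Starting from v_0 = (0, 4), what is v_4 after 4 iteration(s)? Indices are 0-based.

v_4 = (3, 0)

v_0 = (0, 4).
v_1 = A·v_0 = (1, 4).
v_2 = A·v_1 = (4, 3).
v_3 = A·v_2 = (4, 4).
v_4 = A·v_3 = (3, 0).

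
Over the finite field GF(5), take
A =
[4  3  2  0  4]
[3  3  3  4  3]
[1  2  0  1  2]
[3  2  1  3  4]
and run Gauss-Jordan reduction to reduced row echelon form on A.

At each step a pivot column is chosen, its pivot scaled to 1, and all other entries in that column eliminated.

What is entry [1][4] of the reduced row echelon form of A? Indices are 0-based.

M[1][4] = 3

pivot(0,0)=4: scale R0 → (1, 2, 3, 0, 1)
  clear (1,0): R1 −= (3)R0 → (0, 2, 4, 4, 0)
  clear (2,0): R2 −= (1)R0 → (0, 0, 2, 1, 1)
  clear (3,0): R3 −= (3)R0 → (0, 1, 2, 3, 1)
pivot(1,1)=2: scale R1 → (0, 1, 2, 2, 0)
  clear (0,1): R0 −= (2)R1 → (1, 0, 4, 1, 1)
  clear (3,1): R3 −= (1)R1 → (0, 0, 0, 1, 1)
pivot(2,2)=2: scale R2 → (0, 0, 1, 3, 3)
  clear (0,2): R0 −= (4)R2 → (1, 0, 0, 4, 4)
  clear (1,2): R1 −= (2)R2 → (0, 1, 0, 1, 4)
pivot(3,3)=1: scale R3 → (0, 0, 0, 1, 1)
  clear (0,3): R0 −= (4)R3 → (1, 0, 0, 0, 0)
  clear (1,3): R1 −= (1)R3 → (0, 1, 0, 0, 3)
  clear (2,3): R2 −= (3)R3 → (0, 0, 1, 0, 0)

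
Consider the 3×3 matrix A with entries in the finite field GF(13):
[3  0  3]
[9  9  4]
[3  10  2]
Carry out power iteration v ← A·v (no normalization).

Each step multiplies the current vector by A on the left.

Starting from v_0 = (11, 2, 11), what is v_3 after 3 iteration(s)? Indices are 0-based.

v_0 = (11, 2, 11).
v_1 = A·v_0 = (1, 5, 10).
v_2 = A·v_1 = (7, 3, 8).
v_3 = A·v_2 = (6, 5, 2).

v_3 = (6, 5, 2)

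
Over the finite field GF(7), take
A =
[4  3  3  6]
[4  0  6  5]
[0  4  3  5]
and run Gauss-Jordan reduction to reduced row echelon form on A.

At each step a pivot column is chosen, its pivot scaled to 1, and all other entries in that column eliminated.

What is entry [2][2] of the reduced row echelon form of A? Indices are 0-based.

M[2][2] = 0

step 1: normalize row 0 (÷4) = (1, 6, 6, 5)
  row 1: subtract 4×row0 = (0, 4, 3, 6)
step 2: normalize row 1 (÷4) = (0, 1, 6, 5)
  row 0: subtract 6×row1 = (1, 0, 5, 3)
  row 2: subtract 4×row1 = (0, 0, 0, 6)
skip col 2 (zero from row 2)
step 3: normalize row 2 (÷6) = (0, 0, 0, 1)
  row 0: subtract 3×row2 = (1, 0, 5, 0)
  row 1: subtract 5×row2 = (0, 1, 6, 0)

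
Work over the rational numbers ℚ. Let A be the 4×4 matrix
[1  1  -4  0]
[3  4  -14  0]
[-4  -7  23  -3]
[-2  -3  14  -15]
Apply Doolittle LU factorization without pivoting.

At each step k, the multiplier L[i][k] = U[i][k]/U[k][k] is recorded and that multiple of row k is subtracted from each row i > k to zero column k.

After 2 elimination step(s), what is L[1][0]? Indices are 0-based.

Step 1: pivot at (0,0) is 1.
  row1 ← row1 − (3)·row0  ⇒  L[1][0]=3, U row1=(0, 1, -2, 0)
  row2 ← row2 − (-4)·row0  ⇒  L[2][0]=-4, U row2=(0, -3, 7, -3)
  row3 ← row3 − (-2)·row0  ⇒  L[3][0]=-2, U row3=(0, -1, 6, -15)
Step 2: pivot at (1,1) is 1.
  row2 ← row2 − (-3)·row1  ⇒  L[2][1]=-3, U row2=(0, 0, 1, -3)
  row3 ← row3 − (-1)·row1  ⇒  L[3][1]=-1, U row3=(0, 0, 4, -15)

L[1][0] = 3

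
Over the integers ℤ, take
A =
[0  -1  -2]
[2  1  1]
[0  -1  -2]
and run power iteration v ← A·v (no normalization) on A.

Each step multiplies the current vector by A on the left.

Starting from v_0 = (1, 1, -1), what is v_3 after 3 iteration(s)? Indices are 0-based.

v_0 = (1, 1, -1).
v_1 = A·v_0 = (1, 2, 1).
v_2 = A·v_1 = (-4, 5, -4).
v_3 = A·v_2 = (3, -7, 3).

v_3 = (3, -7, 3)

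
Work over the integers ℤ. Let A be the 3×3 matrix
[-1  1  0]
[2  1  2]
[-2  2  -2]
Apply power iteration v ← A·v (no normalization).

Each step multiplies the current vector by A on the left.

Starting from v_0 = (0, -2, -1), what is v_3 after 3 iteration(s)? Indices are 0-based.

v_0 = (0, -2, -1).
v_1 = A·v_0 = (-2, -4, -2).
v_2 = A·v_1 = (-2, -12, 0).
v_3 = A·v_2 = (-10, -16, -20).

v_3 = (-10, -16, -20)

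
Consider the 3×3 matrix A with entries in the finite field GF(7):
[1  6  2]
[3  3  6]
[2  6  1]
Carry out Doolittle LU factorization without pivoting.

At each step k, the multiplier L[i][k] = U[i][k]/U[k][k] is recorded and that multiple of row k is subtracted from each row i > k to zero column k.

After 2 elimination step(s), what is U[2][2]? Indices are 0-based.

U[2][2] = 4

Step 1: pivot at (0,0) is 1.
  row1 ← row1 − (3)·row0  ⇒  L[1][0]=3, U row1=(0, 6, 0)
  row2 ← row2 − (2)·row0  ⇒  L[2][0]=2, U row2=(0, 1, 4)
Step 2: pivot at (1,1) is 6.
  row2 ← row2 − (6)·row1  ⇒  L[2][1]=6, U row2=(0, 0, 4)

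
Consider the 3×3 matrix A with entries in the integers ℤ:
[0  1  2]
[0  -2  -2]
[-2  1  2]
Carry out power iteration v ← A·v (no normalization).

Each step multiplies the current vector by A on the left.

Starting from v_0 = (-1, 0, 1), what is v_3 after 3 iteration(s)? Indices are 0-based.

v_0 = (-1, 0, 1).
v_1 = A·v_0 = (2, -2, 4).
v_2 = A·v_1 = (6, -4, 2).
v_3 = A·v_2 = (0, 4, -12).

v_3 = (0, 4, -12)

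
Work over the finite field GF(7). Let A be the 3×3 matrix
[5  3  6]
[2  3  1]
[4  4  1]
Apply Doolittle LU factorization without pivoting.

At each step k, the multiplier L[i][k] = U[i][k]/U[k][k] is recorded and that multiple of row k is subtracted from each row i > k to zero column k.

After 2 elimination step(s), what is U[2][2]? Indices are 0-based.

U[2][2] = 6

[col 0] pivot 5
  R1 -= 6*R0 → (0, 6, 0)  (L[1][0] := 6)
  R2 -= 5*R0 → (0, 3, 6)  (L[2][0] := 5)
[col 1] pivot 6
  R2 -= 4*R1 → (0, 0, 6)  (L[2][1] := 4)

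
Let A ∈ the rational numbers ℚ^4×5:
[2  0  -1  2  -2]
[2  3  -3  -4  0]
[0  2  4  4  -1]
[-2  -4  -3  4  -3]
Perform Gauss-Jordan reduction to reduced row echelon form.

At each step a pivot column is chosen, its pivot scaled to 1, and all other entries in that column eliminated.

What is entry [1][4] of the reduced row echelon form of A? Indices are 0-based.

M[1][4] = -9/32

pivot(0,0)=2: scale R0 → (1, 0, -1/2, 1, -1)
  clear (1,0): R1 −= (2)R0 → (0, 3, -2, -6, 2)
  clear (3,0): R3 −= (-2)R0 → (0, -4, -4, 6, -5)
pivot(1,1)=3: scale R1 → (0, 1, -2/3, -2, 2/3)
  clear (2,1): R2 −= (2)R1 → (0, 0, 16/3, 8, -7/3)
  clear (3,1): R3 −= (-4)R1 → (0, 0, -20/3, -2, -7/3)
pivot(2,2)=16/3: scale R2 → (0, 0, 1, 3/2, -7/16)
  clear (0,2): R0 −= (-1/2)R2 → (1, 0, 0, 7/4, -39/32)
  clear (1,2): R1 −= (-2/3)R2 → (0, 1, 0, -1, 3/8)
  clear (3,2): R3 −= (-20/3)R2 → (0, 0, 0, 8, -21/4)
pivot(3,3)=8: scale R3 → (0, 0, 0, 1, -21/32)
  clear (0,3): R0 −= (7/4)R3 → (1, 0, 0, 0, -9/128)
  clear (1,3): R1 −= (-1)R3 → (0, 1, 0, 0, -9/32)
  clear (2,3): R2 −= (3/2)R3 → (0, 0, 1, 0, 35/64)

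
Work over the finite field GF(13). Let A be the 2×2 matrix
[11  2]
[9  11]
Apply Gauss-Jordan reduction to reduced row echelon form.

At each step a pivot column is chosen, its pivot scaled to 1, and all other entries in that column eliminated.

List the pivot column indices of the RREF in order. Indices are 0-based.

pivot columns: 0, 1

pivot(0,0)=11: scale R0 → (1, 12)
  clear (1,0): R1 −= (9)R0 → (0, 7)
pivot(1,1)=7: scale R1 → (0, 1)
  clear (0,1): R0 −= (12)R1 → (1, 0)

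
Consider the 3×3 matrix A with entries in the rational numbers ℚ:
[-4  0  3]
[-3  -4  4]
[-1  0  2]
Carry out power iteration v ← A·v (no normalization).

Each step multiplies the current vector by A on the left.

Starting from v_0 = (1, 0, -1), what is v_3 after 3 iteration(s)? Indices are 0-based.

v_3 = (-73, -201, -17)

v_0 = (1, 0, -1).
v_1 = A·v_0 = (-7, -7, -3).
v_2 = A·v_1 = (19, 37, 1).
v_3 = A·v_2 = (-73, -201, -17).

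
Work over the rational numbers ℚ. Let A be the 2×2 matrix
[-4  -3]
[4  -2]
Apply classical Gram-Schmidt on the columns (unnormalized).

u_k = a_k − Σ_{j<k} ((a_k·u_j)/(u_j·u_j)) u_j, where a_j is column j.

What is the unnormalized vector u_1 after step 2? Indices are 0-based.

u_1 = (-5/2, -5/2)

Step 1: u_0 = a_0 = (-4, 4).
Step 2: u_1 = a_1 − (1/8)·u_0 = (-5/2, -5/2).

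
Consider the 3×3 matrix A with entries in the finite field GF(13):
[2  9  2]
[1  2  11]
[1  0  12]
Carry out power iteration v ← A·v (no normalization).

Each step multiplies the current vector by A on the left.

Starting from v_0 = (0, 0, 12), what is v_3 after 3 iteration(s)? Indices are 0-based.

v_3 = (0, 9, 6)

v_0 = (0, 0, 12).
v_1 = A·v_0 = (11, 2, 1).
v_2 = A·v_1 = (3, 0, 10).
v_3 = A·v_2 = (0, 9, 6).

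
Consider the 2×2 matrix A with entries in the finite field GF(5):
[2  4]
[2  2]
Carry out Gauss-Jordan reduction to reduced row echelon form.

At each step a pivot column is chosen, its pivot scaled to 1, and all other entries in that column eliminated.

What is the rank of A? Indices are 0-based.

[1] R0 /= 2  ⇒  (1, 2)
     R1 -= 2·R0  ⇒  (0, 3)
[2] R1 /= 3  ⇒  (0, 1)
     R0 -= 2·R1  ⇒  (1, 0)

rank = 2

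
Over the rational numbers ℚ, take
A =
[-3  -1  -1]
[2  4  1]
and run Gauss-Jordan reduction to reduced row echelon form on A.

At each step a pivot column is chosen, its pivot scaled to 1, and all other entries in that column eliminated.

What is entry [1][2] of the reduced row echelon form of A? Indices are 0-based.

M[1][2] = 1/10

step 1: normalize row 0 (÷-3) = (1, 1/3, 1/3)
  row 1: subtract 2×row0 = (0, 10/3, 1/3)
step 2: normalize row 1 (÷10/3) = (0, 1, 1/10)
  row 0: subtract 1/3×row1 = (1, 0, 3/10)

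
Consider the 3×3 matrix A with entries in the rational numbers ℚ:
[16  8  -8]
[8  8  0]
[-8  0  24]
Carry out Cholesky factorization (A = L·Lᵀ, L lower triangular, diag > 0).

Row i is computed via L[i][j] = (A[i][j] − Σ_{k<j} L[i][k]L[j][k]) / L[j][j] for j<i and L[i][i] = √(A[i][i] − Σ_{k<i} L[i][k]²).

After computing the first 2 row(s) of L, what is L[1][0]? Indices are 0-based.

Step 1: L[0][0] = √(16) = 4.
  L[1][0] = (8) / L[0][0] = 2.
Step 2: L[1][1] = √(4) = 2.

L[1][0] = 2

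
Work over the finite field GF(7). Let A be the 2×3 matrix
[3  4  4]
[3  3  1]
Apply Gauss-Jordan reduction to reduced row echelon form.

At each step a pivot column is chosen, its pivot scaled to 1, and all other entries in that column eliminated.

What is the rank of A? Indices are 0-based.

pivot(0,0)=3: scale R0 → (1, 6, 6)
  clear (1,0): R1 −= (3)R0 → (0, 6, 4)
pivot(1,1)=6: scale R1 → (0, 1, 3)
  clear (0,1): R0 −= (6)R1 → (1, 0, 2)

rank = 2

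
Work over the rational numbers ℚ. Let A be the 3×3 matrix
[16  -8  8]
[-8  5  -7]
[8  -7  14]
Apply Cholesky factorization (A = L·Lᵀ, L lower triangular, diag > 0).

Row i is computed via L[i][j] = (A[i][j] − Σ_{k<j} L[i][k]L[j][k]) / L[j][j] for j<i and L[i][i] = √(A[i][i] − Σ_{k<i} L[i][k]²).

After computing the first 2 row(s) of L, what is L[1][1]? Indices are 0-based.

Step 1: L[0][0] = √(16) = 4.
  L[1][0] = (-8) / L[0][0] = -2.
Step 2: L[1][1] = √(1) = 1.

L[1][1] = 1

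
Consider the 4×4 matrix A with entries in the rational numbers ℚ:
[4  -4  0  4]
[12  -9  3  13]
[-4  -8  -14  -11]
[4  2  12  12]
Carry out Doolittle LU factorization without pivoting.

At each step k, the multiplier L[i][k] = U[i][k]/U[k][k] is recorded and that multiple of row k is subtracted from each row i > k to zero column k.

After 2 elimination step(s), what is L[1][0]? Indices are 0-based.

[col 0] pivot 4
  R1 -= 3*R0 → (0, 3, 3, 1)  (L[1][0] := 3)
  R2 -= -1*R0 → (0, -12, -14, -7)  (L[2][0] := -1)
  R3 -= 1*R0 → (0, 6, 12, 8)  (L[3][0] := 1)
[col 1] pivot 3
  R2 -= -4*R1 → (0, 0, -2, -3)  (L[2][1] := -4)
  R3 -= 2*R1 → (0, 0, 6, 6)  (L[3][1] := 2)

L[1][0] = 3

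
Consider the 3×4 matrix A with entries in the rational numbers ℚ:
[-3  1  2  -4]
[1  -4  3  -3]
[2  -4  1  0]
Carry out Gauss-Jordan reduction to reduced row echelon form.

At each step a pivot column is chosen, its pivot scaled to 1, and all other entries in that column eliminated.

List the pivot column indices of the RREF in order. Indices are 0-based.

pivot columns: 0, 1, 2

step 1: normalize row 0 (÷-3) = (1, -1/3, -2/3, 4/3)
  row 1: subtract 1×row0 = (0, -11/3, 11/3, -13/3)
  row 2: subtract 2×row0 = (0, -10/3, 7/3, -8/3)
step 2: normalize row 1 (÷-11/3) = (0, 1, -1, 13/11)
  row 0: subtract -1/3×row1 = (1, 0, -1, 19/11)
  row 2: subtract -10/3×row1 = (0, 0, -1, 14/11)
step 3: normalize row 2 (÷-1) = (0, 0, 1, -14/11)
  row 0: subtract -1×row2 = (1, 0, 0, 5/11)
  row 1: subtract -1×row2 = (0, 1, 0, -1/11)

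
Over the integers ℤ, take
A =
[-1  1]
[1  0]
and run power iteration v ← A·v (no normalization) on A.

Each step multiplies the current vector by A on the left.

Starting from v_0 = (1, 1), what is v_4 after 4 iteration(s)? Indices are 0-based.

v_4 = (2, -1)

v_0 = (1, 1).
v_1 = A·v_0 = (0, 1).
v_2 = A·v_1 = (1, 0).
v_3 = A·v_2 = (-1, 1).
v_4 = A·v_3 = (2, -1).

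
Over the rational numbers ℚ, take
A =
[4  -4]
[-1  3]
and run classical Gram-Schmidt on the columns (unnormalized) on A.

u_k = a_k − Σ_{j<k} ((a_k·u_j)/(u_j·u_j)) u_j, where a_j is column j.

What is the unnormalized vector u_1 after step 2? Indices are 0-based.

u_1 = (8/17, 32/17)

Step 1: u_0 = a_0 = (4, -1).
Step 2: u_1 = a_1 − (-19/17)·u_0 = (8/17, 32/17).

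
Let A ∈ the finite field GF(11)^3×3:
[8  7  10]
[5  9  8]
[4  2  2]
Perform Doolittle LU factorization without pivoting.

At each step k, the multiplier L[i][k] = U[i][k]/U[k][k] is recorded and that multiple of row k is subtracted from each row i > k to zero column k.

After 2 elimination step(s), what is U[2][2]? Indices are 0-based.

[col 0] pivot 8
  R1 -= 2*R0 → (0, 6, 10)  (L[1][0] := 2)
  R2 -= 6*R0 → (0, 4, 8)  (L[2][0] := 6)
[col 1] pivot 6
  R2 -= 8*R1 → (0, 0, 5)  (L[2][1] := 8)

U[2][2] = 5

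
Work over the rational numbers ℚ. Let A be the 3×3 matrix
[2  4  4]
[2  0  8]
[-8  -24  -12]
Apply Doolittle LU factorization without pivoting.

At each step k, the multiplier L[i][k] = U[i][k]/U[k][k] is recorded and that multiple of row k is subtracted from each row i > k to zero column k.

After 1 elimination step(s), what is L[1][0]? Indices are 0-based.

Step 1: pivot at (0,0) is 2.
  row1 ← row1 − (1)·row0  ⇒  L[1][0]=1, U row1=(0, -4, 4)
  row2 ← row2 − (-4)·row0  ⇒  L[2][0]=-4, U row2=(0, -8, 4)

L[1][0] = 1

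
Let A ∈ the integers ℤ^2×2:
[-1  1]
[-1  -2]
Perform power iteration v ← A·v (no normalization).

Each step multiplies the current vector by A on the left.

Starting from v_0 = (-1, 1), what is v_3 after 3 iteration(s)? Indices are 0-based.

v_3 = (3, 3)

v_0 = (-1, 1).
v_1 = A·v_0 = (2, -1).
v_2 = A·v_1 = (-3, 0).
v_3 = A·v_2 = (3, 3).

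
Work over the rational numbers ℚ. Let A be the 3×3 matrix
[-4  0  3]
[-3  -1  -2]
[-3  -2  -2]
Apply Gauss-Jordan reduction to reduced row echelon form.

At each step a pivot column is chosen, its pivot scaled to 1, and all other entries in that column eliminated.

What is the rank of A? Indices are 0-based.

step 1: normalize row 0 (÷-4) = (1, 0, -3/4)
  row 1: subtract -3×row0 = (0, -1, -17/4)
  row 2: subtract -3×row0 = (0, -2, -17/4)
step 2: normalize row 1 (÷-1) = (0, 1, 17/4)
  row 2: subtract -2×row1 = (0, 0, 17/4)
step 3: normalize row 2 (÷17/4) = (0, 0, 1)
  row 0: subtract -3/4×row2 = (1, 0, 0)
  row 1: subtract 17/4×row2 = (0, 1, 0)

rank = 3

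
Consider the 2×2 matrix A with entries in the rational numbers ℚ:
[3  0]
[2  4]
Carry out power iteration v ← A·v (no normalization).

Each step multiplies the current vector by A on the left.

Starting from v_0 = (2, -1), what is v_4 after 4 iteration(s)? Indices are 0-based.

v_4 = (162, 444)

v_0 = (2, -1).
v_1 = A·v_0 = (6, 0).
v_2 = A·v_1 = (18, 12).
v_3 = A·v_2 = (54, 84).
v_4 = A·v_3 = (162, 444).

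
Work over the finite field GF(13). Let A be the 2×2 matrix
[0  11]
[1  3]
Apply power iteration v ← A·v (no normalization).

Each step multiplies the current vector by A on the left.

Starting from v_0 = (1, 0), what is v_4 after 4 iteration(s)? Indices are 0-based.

v_4 = (12, 2)

v_0 = (1, 0).
v_1 = A·v_0 = (0, 1).
v_2 = A·v_1 = (11, 3).
v_3 = A·v_2 = (7, 7).
v_4 = A·v_3 = (12, 2).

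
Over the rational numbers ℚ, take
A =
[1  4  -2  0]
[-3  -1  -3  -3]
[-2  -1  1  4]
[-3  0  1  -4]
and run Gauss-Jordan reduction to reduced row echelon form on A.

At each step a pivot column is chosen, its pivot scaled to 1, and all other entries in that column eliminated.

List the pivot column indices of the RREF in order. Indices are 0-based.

step 1: normalize row 0 (÷1) = (1, 4, -2, 0)
  row 1: subtract -3×row0 = (0, 11, -9, -3)
  row 2: subtract -2×row0 = (0, 7, -3, 4)
  row 3: subtract -3×row0 = (0, 12, -5, -4)
step 2: normalize row 1 (÷11) = (0, 1, -9/11, -3/11)
  row 0: subtract 4×row1 = (1, 0, 14/11, 12/11)
  row 2: subtract 7×row1 = (0, 0, 30/11, 65/11)
  row 3: subtract 12×row1 = (0, 0, 53/11, -8/11)
step 3: normalize row 2 (÷30/11) = (0, 0, 1, 13/6)
  row 0: subtract 14/11×row2 = (1, 0, 0, -5/3)
  row 1: subtract -9/11×row2 = (0, 1, 0, 3/2)
  row 3: subtract 53/11×row2 = (0, 0, 0, -67/6)
step 4: normalize row 3 (÷-67/6) = (0, 0, 0, 1)
  row 0: subtract -5/3×row3 = (1, 0, 0, 0)
  row 1: subtract 3/2×row3 = (0, 1, 0, 0)
  row 2: subtract 13/6×row3 = (0, 0, 1, 0)

pivot columns: 0, 1, 2, 3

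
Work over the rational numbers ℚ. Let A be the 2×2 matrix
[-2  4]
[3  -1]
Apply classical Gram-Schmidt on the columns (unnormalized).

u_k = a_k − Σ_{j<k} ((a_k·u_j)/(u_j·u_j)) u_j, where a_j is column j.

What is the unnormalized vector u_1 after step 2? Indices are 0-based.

u_1 = (30/13, 20/13)

Step 1: u_0 = a_0 = (-2, 3).
Step 2: u_1 = a_1 − (-11/13)·u_0 = (30/13, 20/13).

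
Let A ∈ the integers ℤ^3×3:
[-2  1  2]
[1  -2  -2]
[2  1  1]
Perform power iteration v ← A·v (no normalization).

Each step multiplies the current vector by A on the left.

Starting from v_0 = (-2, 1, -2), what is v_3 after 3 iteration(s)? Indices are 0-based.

v_0 = (-2, 1, -2).
v_1 = A·v_0 = (1, 0, -5).
v_2 = A·v_1 = (-12, 11, -3).
v_3 = A·v_2 = (29, -28, -16).

v_3 = (29, -28, -16)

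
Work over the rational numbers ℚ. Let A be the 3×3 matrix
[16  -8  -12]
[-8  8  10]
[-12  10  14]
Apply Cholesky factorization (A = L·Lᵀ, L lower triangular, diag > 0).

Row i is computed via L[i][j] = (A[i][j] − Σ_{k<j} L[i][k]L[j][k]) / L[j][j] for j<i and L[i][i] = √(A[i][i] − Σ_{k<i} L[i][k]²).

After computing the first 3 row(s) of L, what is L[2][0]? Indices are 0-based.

L[2][0] = -3

Step 1: L[0][0] = √(16) = 4.
  L[1][0] = (-8) / L[0][0] = -2.
Step 2: L[1][1] = √(4) = 2.
  L[2][0] = (-12) / L[0][0] = -3.
  L[2][1] = (4) / L[1][1] = 2.
Step 3: L[2][2] = √(1) = 1.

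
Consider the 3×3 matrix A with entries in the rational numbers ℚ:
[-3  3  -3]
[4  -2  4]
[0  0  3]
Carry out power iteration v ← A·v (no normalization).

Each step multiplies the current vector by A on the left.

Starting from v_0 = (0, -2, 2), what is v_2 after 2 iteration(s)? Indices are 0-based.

v_0 = (0, -2, 2).
v_1 = A·v_0 = (-12, 12, 6).
v_2 = A·v_1 = (54, -48, 18).

v_2 = (54, -48, 18)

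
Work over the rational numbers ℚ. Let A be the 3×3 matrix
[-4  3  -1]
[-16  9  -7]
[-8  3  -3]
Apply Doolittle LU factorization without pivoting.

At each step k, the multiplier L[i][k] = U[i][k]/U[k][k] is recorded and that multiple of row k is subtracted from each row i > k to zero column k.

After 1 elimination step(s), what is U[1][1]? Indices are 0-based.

U[1][1] = -3

[col 0] pivot -4
  R1 -= 4*R0 → (0, -3, -3)  (L[1][0] := 4)
  R2 -= 2*R0 → (0, -3, -1)  (L[2][0] := 2)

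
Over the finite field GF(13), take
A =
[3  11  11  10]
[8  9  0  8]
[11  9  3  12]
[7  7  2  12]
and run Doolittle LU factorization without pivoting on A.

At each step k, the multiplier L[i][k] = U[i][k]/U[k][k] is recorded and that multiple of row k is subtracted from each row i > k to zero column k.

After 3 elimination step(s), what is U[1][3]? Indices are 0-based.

Step 1: pivot at (0,0) is 3.
  row1 ← row1 − (7)·row0  ⇒  L[1][0]=7, U row1=(0, 10, 1, 3)
  row2 ← row2 − (8)·row0  ⇒  L[2][0]=8, U row2=(0, 12, 6, 10)
  row3 ← row3 − (11)·row0  ⇒  L[3][0]=11, U row3=(0, 3, 11, 6)
Step 2: pivot at (1,1) is 10.
  row2 ← row2 − (9)·row1  ⇒  L[2][1]=9, U row2=(0, 0, 10, 9)
  row3 ← row3 − (12)·row1  ⇒  L[3][1]=12, U row3=(0, 0, 12, 9)
Step 3: pivot at (2,2) is 10.
  row3 ← row3 − (9)·row2  ⇒  L[3][2]=9, U row3=(0, 0, 0, 6)

U[1][3] = 3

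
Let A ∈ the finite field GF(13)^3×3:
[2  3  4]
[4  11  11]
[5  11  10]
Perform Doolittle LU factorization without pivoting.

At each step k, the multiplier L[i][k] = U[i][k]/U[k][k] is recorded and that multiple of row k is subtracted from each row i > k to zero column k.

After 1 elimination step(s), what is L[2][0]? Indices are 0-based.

Step 1: pivot at (0,0) is 2.
  row1 ← row1 − (2)·row0  ⇒  L[1][0]=2, U row1=(0, 5, 3)
  row2 ← row2 − (9)·row0  ⇒  L[2][0]=9, U row2=(0, 10, 0)

L[2][0] = 9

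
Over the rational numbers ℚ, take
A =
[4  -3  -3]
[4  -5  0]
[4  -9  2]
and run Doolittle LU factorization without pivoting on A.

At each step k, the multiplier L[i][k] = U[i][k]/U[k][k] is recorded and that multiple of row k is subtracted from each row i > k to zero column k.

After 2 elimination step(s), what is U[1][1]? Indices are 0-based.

Step 1: pivot at (0,0) is 4.
  row1 ← row1 − (1)·row0  ⇒  L[1][0]=1, U row1=(0, -2, 3)
  row2 ← row2 − (1)·row0  ⇒  L[2][0]=1, U row2=(0, -6, 5)
Step 2: pivot at (1,1) is -2.
  row2 ← row2 − (3)·row1  ⇒  L[2][1]=3, U row2=(0, 0, -4)

U[1][1] = -2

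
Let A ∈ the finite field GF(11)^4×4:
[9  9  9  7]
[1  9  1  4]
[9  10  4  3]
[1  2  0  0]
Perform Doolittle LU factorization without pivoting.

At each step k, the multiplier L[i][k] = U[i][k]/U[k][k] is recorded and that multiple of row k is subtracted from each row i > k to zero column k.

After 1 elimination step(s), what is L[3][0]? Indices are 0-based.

L[3][0] = 5

Step 1: pivot at (0,0) is 9.
  row1 ← row1 − (5)·row0  ⇒  L[1][0]=5, U row1=(0, 8, 0, 2)
  row2 ← row2 − (1)·row0  ⇒  L[2][0]=1, U row2=(0, 1, 6, 7)
  row3 ← row3 − (5)·row0  ⇒  L[3][0]=5, U row3=(0, 1, 10, 9)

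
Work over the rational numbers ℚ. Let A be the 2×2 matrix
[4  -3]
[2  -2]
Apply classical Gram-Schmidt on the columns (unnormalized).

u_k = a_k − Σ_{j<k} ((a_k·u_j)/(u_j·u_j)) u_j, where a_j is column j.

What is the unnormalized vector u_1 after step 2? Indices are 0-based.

u_1 = (1/5, -2/5)

Step 1: u_0 = a_0 = (4, 2).
Step 2: u_1 = a_1 − (-4/5)·u_0 = (1/5, -2/5).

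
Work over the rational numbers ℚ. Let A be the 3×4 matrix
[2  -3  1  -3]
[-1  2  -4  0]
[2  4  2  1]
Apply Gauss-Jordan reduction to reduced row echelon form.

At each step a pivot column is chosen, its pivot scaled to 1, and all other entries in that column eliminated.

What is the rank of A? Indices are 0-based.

rank = 3

pivot(0,0)=2: scale R0 → (1, -3/2, 1/2, -3/2)
  clear (1,0): R1 −= (-1)R0 → (0, 1/2, -7/2, -3/2)
  clear (2,0): R2 −= (2)R0 → (0, 7, 1, 4)
pivot(1,1)=1/2: scale R1 → (0, 1, -7, -3)
  clear (0,1): R0 −= (-3/2)R1 → (1, 0, -10, -6)
  clear (2,1): R2 −= (7)R1 → (0, 0, 50, 25)
pivot(2,2)=50: scale R2 → (0, 0, 1, 1/2)
  clear (0,2): R0 −= (-10)R2 → (1, 0, 0, -1)
  clear (1,2): R1 −= (-7)R2 → (0, 1, 0, 1/2)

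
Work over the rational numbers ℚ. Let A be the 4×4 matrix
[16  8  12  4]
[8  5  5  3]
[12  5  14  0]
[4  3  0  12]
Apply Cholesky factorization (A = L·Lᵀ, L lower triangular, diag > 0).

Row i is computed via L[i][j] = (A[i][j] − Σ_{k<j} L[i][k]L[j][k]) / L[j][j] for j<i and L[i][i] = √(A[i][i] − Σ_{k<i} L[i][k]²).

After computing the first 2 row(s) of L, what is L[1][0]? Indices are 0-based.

L[1][0] = 2

Step 1: L[0][0] = √(16) = 4.
  L[1][0] = (8) / L[0][0] = 2.
Step 2: L[1][1] = √(1) = 1.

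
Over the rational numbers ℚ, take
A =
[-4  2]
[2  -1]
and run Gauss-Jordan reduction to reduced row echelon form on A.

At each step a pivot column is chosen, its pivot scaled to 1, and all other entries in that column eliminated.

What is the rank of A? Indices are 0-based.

rank = 1

step 1: normalize row 0 (÷-4) = (1, -1/2)
  row 1: subtract 2×row0 = (0, 0)
skip col 1 (zero from row 1)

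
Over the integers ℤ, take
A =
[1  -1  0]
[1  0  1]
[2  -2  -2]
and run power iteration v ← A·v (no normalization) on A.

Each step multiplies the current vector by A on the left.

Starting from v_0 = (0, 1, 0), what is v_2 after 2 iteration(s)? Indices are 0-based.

v_0 = (0, 1, 0).
v_1 = A·v_0 = (-1, 0, -2).
v_2 = A·v_1 = (-1, -3, 2).

v_2 = (-1, -3, 2)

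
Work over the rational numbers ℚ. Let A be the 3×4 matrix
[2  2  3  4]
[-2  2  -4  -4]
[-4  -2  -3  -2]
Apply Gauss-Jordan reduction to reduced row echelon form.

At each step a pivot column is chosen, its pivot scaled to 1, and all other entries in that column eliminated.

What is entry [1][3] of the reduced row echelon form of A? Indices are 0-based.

step 1: normalize row 0 (÷2) = (1, 1, 3/2, 2)
  row 1: subtract -2×row0 = (0, 4, -1, 0)
  row 2: subtract -4×row0 = (0, 2, 3, 6)
step 2: normalize row 1 (÷4) = (0, 1, -1/4, 0)
  row 0: subtract 1×row1 = (1, 0, 7/4, 2)
  row 2: subtract 2×row1 = (0, 0, 7/2, 6)
step 3: normalize row 2 (÷7/2) = (0, 0, 1, 12/7)
  row 0: subtract 7/4×row2 = (1, 0, 0, -1)
  row 1: subtract -1/4×row2 = (0, 1, 0, 3/7)

M[1][3] = 3/7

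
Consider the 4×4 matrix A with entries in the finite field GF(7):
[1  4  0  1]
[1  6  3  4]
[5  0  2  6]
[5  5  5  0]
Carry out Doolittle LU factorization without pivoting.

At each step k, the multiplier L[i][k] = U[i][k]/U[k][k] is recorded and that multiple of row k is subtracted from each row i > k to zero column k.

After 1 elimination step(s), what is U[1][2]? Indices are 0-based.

[col 0] pivot 1
  R1 -= 1*R0 → (0, 2, 3, 3)  (L[1][0] := 1)
  R2 -= 5*R0 → (0, 1, 2, 1)  (L[2][0] := 5)
  R3 -= 5*R0 → (0, 6, 5, 2)  (L[3][0] := 5)

U[1][2] = 3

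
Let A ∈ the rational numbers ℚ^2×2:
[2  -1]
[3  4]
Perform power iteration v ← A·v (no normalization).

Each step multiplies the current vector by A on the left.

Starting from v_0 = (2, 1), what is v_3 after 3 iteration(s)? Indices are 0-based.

v_0 = (2, 1).
v_1 = A·v_0 = (3, 10).
v_2 = A·v_1 = (-4, 49).
v_3 = A·v_2 = (-57, 184).

v_3 = (-57, 184)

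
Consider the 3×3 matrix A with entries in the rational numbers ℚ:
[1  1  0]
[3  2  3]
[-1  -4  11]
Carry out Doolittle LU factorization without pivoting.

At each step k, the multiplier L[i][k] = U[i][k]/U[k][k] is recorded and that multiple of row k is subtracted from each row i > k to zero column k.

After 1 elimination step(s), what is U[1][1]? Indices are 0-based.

U[1][1] = -1

k=0: U[0][0]=1
  eliminate (1,0): mult=3, new row 1: (0, -1, 3); set L[1][0]=3
  eliminate (2,0): mult=-1, new row 2: (0, -3, 11); set L[2][0]=-1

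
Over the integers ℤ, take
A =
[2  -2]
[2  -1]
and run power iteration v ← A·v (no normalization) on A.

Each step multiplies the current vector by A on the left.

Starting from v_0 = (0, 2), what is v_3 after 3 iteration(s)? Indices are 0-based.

v_0 = (0, 2).
v_1 = A·v_0 = (-4, -2).
v_2 = A·v_1 = (-4, -6).
v_3 = A·v_2 = (4, -2).

v_3 = (4, -2)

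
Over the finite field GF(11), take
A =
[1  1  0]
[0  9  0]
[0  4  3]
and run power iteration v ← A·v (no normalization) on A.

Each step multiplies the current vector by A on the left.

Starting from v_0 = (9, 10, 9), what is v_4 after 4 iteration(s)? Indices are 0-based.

v_0 = (9, 10, 9).
v_1 = A·v_0 = (8, 2, 1).
v_2 = A·v_1 = (10, 7, 0).
v_3 = A·v_2 = (6, 8, 6).
v_4 = A·v_3 = (3, 6, 6).

v_4 = (3, 6, 6)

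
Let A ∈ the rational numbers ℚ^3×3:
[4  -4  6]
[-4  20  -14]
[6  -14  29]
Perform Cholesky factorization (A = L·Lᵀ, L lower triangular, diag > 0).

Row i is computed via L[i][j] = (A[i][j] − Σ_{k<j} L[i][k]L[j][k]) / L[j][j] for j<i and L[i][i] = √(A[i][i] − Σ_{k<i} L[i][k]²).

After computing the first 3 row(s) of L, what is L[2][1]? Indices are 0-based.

L[2][1] = -2

Step 1: L[0][0] = √(4) = 2.
  L[1][0] = (-4) / L[0][0] = -2.
Step 2: L[1][1] = √(16) = 4.
  L[2][0] = (6) / L[0][0] = 3.
  L[2][1] = (-8) / L[1][1] = -2.
Step 3: L[2][2] = √(16) = 4.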